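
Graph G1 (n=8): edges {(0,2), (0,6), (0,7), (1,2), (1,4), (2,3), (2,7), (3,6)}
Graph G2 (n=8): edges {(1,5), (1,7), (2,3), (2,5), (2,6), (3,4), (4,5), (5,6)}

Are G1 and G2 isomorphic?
Yes, isomorphic

The graphs are isomorphic.
One valid mapping φ: V(G1) → V(G2): 0→2, 1→1, 2→5, 3→4, 4→7, 5→0, 6→3, 7→6

Verify φ preserves adjacency — for each edge of G1, its image is an edge of G2:
  (0,2) → (φ(0),φ(2)) = (2,5) ∈ E(G2) ✓
  (0,6) → (φ(0),φ(6)) = (2,3) ∈ E(G2) ✓
  (0,7) → (φ(0),φ(7)) = (2,6) ∈ E(G2) ✓
  (1,2) → (φ(1),φ(2)) = (1,5) ∈ E(G2) ✓
  (1,4) → (φ(1),φ(4)) = (1,7) ∈ E(G2) ✓
  (2,3) → (φ(2),φ(3)) = (4,5) ∈ E(G2) ✓
  (2,7) → (φ(2),φ(7)) = (5,6) ∈ E(G2) ✓
  (3,6) → (φ(3),φ(6)) = (3,4) ∈ E(G2) ✓
All 8 edges of G1 map to edges of G2, and |E(G1)| = |E(G2)| = 8, so φ is a bijection on edges as well as vertices. Hence G1 ≅ G2.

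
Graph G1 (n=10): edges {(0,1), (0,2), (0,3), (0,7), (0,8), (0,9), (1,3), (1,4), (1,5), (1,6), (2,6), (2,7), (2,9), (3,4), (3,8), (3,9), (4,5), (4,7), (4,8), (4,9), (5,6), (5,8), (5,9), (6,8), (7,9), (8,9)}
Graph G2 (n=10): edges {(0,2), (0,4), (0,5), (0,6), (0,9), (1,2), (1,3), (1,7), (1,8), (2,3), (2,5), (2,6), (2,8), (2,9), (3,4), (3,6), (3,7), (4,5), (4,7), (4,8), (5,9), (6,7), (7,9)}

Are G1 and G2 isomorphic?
No, not isomorphic

The graphs are NOT isomorphic.

Counting triangles (3-cliques): G1 has 20, G2 has 12.
Triangle count is an isomorphism invariant, so differing triangle counts rule out isomorphism.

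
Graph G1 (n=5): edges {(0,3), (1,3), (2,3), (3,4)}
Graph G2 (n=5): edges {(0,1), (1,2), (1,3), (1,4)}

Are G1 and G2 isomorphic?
Yes, isomorphic

The graphs are isomorphic.
One valid mapping φ: V(G1) → V(G2): 0→4, 1→3, 2→0, 3→1, 4→2

Verify φ preserves adjacency — for each edge of G1, its image is an edge of G2:
  (0,3) → (φ(0),φ(3)) = (1,4) ∈ E(G2) ✓
  (1,3) → (φ(1),φ(3)) = (1,3) ∈ E(G2) ✓
  (2,3) → (φ(2),φ(3)) = (0,1) ∈ E(G2) ✓
  (3,4) → (φ(3),φ(4)) = (1,2) ∈ E(G2) ✓
All 4 edges of G1 map to edges of G2, and |E(G1)| = |E(G2)| = 4, so φ is a bijection on edges as well as vertices. Hence G1 ≅ G2.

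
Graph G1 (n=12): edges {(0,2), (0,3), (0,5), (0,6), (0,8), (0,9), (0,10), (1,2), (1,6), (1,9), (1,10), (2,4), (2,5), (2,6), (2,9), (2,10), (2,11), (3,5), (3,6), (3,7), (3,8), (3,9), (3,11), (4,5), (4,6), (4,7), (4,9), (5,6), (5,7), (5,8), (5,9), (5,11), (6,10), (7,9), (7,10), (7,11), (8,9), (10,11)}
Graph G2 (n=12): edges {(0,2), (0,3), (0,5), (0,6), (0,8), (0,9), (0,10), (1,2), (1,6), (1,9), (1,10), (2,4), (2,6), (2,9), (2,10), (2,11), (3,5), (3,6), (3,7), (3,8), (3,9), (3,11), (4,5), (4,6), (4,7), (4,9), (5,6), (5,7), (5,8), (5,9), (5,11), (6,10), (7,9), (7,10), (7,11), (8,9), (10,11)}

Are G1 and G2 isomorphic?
No, not isomorphic

The graphs are NOT isomorphic.

Counting edges: G1 has 38 edge(s); G2 has 37 edge(s).
Edge count is an isomorphism invariant (a bijection on vertices induces a bijection on edges), so differing edge counts rule out isomorphism.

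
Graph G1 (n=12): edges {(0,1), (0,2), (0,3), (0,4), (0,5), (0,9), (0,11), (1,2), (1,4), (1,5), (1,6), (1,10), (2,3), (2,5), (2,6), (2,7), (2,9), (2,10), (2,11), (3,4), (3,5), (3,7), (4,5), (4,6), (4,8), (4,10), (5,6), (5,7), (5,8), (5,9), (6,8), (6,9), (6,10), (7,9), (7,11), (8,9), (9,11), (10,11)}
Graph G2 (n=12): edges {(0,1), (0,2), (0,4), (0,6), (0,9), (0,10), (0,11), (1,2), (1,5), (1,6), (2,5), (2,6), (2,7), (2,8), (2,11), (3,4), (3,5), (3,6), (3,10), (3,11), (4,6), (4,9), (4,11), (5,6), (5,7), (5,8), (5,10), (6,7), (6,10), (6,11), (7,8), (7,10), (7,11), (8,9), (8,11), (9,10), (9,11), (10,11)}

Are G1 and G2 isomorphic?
Yes, isomorphic

The graphs are isomorphic.
One valid mapping φ: V(G1) → V(G2): 0→10, 1→7, 2→11, 3→3, 4→5, 5→6, 6→2, 7→4, 8→1, 9→0, 10→8, 11→9

Verify φ preserves adjacency — for each edge of G1, its image is an edge of G2:
  (0,1) → (φ(0),φ(1)) = (7,10) ∈ E(G2) ✓
  (0,2) → (φ(0),φ(2)) = (10,11) ∈ E(G2) ✓
  (0,3) → (φ(0),φ(3)) = (3,10) ∈ E(G2) ✓
  (0,4) → (φ(0),φ(4)) = (5,10) ∈ E(G2) ✓
  (0,5) → (φ(0),φ(5)) = (6,10) ∈ E(G2) ✓
  (0,9) → (φ(0),φ(9)) = (0,10) ∈ E(G2) ✓
  (0,11) → (φ(0),φ(11)) = (9,10) ∈ E(G2) ✓
  (1,2) → (φ(1),φ(2)) = (7,11) ∈ E(G2) ✓
  (1,4) → (φ(1),φ(4)) = (5,7) ∈ E(G2) ✓
  (1,5) → (φ(1),φ(5)) = (6,7) ∈ E(G2) ✓
  (1,6) → (φ(1),φ(6)) = (2,7) ∈ E(G2) ✓
  (1,10) → (φ(1),φ(10)) = (7,8) ∈ E(G2) ✓
  (2,3) → (φ(2),φ(3)) = (3,11) ∈ E(G2) ✓
  (2,5) → (φ(2),φ(5)) = (6,11) ∈ E(G2) ✓
  (2,6) → (φ(2),φ(6)) = (2,11) ∈ E(G2) ✓
  (2,7) → (φ(2),φ(7)) = (4,11) ∈ E(G2) ✓
  (2,9) → (φ(2),φ(9)) = (0,11) ∈ E(G2) ✓
  (2,10) → (φ(2),φ(10)) = (8,11) ∈ E(G2) ✓
  (2,11) → (φ(2),φ(11)) = (9,11) ∈ E(G2) ✓
  (3,4) → (φ(3),φ(4)) = (3,5) ∈ E(G2) ✓
  (3,5) → (φ(3),φ(5)) = (3,6) ∈ E(G2) ✓
  (3,7) → (φ(3),φ(7)) = (3,4) ∈ E(G2) ✓
  (4,5) → (φ(4),φ(5)) = (5,6) ∈ E(G2) ✓
  (4,6) → (φ(4),φ(6)) = (2,5) ∈ E(G2) ✓
  (4,8) → (φ(4),φ(8)) = (1,5) ∈ E(G2) ✓
  (4,10) → (φ(4),φ(10)) = (5,8) ∈ E(G2) ✓
  (5,6) → (φ(5),φ(6)) = (2,6) ∈ E(G2) ✓
  (5,7) → (φ(5),φ(7)) = (4,6) ∈ E(G2) ✓
  (5,8) → (φ(5),φ(8)) = (1,6) ∈ E(G2) ✓
  (5,9) → (φ(5),φ(9)) = (0,6) ∈ E(G2) ✓
  (6,8) → (φ(6),φ(8)) = (1,2) ∈ E(G2) ✓
  (6,9) → (φ(6),φ(9)) = (0,2) ∈ E(G2) ✓
  (6,10) → (φ(6),φ(10)) = (2,8) ∈ E(G2) ✓
  (7,9) → (φ(7),φ(9)) = (0,4) ∈ E(G2) ✓
  (7,11) → (φ(7),φ(11)) = (4,9) ∈ E(G2) ✓
  (8,9) → (φ(8),φ(9)) = (0,1) ∈ E(G2) ✓
  (9,11) → (φ(9),φ(11)) = (0,9) ∈ E(G2) ✓
  (10,11) → (φ(10),φ(11)) = (8,9) ∈ E(G2) ✓
All 38 edges of G1 map to edges of G2, and |E(G1)| = |E(G2)| = 38, so φ is a bijection on edges as well as vertices. Hence G1 ≅ G2.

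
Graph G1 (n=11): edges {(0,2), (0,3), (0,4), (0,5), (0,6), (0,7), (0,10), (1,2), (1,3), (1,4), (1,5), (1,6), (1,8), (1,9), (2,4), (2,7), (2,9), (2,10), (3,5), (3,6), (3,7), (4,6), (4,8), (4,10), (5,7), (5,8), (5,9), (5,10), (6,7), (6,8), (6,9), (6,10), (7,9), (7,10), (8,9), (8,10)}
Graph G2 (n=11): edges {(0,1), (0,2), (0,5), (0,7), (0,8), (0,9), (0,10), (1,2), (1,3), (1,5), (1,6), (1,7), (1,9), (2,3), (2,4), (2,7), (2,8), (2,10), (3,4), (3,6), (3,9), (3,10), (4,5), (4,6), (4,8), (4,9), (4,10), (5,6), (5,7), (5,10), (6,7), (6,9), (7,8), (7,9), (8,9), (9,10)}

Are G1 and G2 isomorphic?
Yes, isomorphic

The graphs are isomorphic.
One valid mapping φ: V(G1) → V(G2): 0→7, 1→4, 2→5, 3→8, 4→6, 5→2, 6→9, 7→0, 8→3, 9→10, 10→1

Verify φ preserves adjacency — for each edge of G1, its image is an edge of G2:
  (0,2) → (φ(0),φ(2)) = (5,7) ∈ E(G2) ✓
  (0,3) → (φ(0),φ(3)) = (7,8) ∈ E(G2) ✓
  (0,4) → (φ(0),φ(4)) = (6,7) ∈ E(G2) ✓
  (0,5) → (φ(0),φ(5)) = (2,7) ∈ E(G2) ✓
  (0,6) → (φ(0),φ(6)) = (7,9) ∈ E(G2) ✓
  (0,7) → (φ(0),φ(7)) = (0,7) ∈ E(G2) ✓
  (0,10) → (φ(0),φ(10)) = (1,7) ∈ E(G2) ✓
  (1,2) → (φ(1),φ(2)) = (4,5) ∈ E(G2) ✓
  (1,3) → (φ(1),φ(3)) = (4,8) ∈ E(G2) ✓
  (1,4) → (φ(1),φ(4)) = (4,6) ∈ E(G2) ✓
  (1,5) → (φ(1),φ(5)) = (2,4) ∈ E(G2) ✓
  (1,6) → (φ(1),φ(6)) = (4,9) ∈ E(G2) ✓
  (1,8) → (φ(1),φ(8)) = (3,4) ∈ E(G2) ✓
  (1,9) → (φ(1),φ(9)) = (4,10) ∈ E(G2) ✓
  (2,4) → (φ(2),φ(4)) = (5,6) ∈ E(G2) ✓
  (2,7) → (φ(2),φ(7)) = (0,5) ∈ E(G2) ✓
  (2,9) → (φ(2),φ(9)) = (5,10) ∈ E(G2) ✓
  (2,10) → (φ(2),φ(10)) = (1,5) ∈ E(G2) ✓
  (3,5) → (φ(3),φ(5)) = (2,8) ∈ E(G2) ✓
  (3,6) → (φ(3),φ(6)) = (8,9) ∈ E(G2) ✓
  (3,7) → (φ(3),φ(7)) = (0,8) ∈ E(G2) ✓
  (4,6) → (φ(4),φ(6)) = (6,9) ∈ E(G2) ✓
  (4,8) → (φ(4),φ(8)) = (3,6) ∈ E(G2) ✓
  (4,10) → (φ(4),φ(10)) = (1,6) ∈ E(G2) ✓
  (5,7) → (φ(5),φ(7)) = (0,2) ∈ E(G2) ✓
  (5,8) → (φ(5),φ(8)) = (2,3) ∈ E(G2) ✓
  (5,9) → (φ(5),φ(9)) = (2,10) ∈ E(G2) ✓
  (5,10) → (φ(5),φ(10)) = (1,2) ∈ E(G2) ✓
  (6,7) → (φ(6),φ(7)) = (0,9) ∈ E(G2) ✓
  (6,8) → (φ(6),φ(8)) = (3,9) ∈ E(G2) ✓
  (6,9) → (φ(6),φ(9)) = (9,10) ∈ E(G2) ✓
  (6,10) → (φ(6),φ(10)) = (1,9) ∈ E(G2) ✓
  (7,9) → (φ(7),φ(9)) = (0,10) ∈ E(G2) ✓
  (7,10) → (φ(7),φ(10)) = (0,1) ∈ E(G2) ✓
  (8,9) → (φ(8),φ(9)) = (3,10) ∈ E(G2) ✓
  (8,10) → (φ(8),φ(10)) = (1,3) ∈ E(G2) ✓
All 36 edges of G1 map to edges of G2, and |E(G1)| = |E(G2)| = 36, so φ is a bijection on edges as well as vertices. Hence G1 ≅ G2.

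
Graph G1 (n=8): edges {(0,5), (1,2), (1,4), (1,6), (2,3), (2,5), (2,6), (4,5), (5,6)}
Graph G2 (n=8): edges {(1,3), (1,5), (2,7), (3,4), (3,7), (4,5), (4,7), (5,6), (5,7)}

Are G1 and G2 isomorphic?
Yes, isomorphic

The graphs are isomorphic.
One valid mapping φ: V(G1) → V(G2): 0→6, 1→3, 2→7, 3→2, 4→1, 5→5, 6→4, 7→0

Verify φ preserves adjacency — for each edge of G1, its image is an edge of G2:
  (0,5) → (φ(0),φ(5)) = (5,6) ∈ E(G2) ✓
  (1,2) → (φ(1),φ(2)) = (3,7) ∈ E(G2) ✓
  (1,4) → (φ(1),φ(4)) = (1,3) ∈ E(G2) ✓
  (1,6) → (φ(1),φ(6)) = (3,4) ∈ E(G2) ✓
  (2,3) → (φ(2),φ(3)) = (2,7) ∈ E(G2) ✓
  (2,5) → (φ(2),φ(5)) = (5,7) ∈ E(G2) ✓
  (2,6) → (φ(2),φ(6)) = (4,7) ∈ E(G2) ✓
  (4,5) → (φ(4),φ(5)) = (1,5) ∈ E(G2) ✓
  (5,6) → (φ(5),φ(6)) = (4,5) ∈ E(G2) ✓
All 9 edges of G1 map to edges of G2, and |E(G1)| = |E(G2)| = 9, so φ is a bijection on edges as well as vertices. Hence G1 ≅ G2.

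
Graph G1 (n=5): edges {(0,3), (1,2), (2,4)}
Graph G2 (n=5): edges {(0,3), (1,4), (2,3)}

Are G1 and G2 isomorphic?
Yes, isomorphic

The graphs are isomorphic.
One valid mapping φ: V(G1) → V(G2): 0→4, 1→0, 2→3, 3→1, 4→2

Verify φ preserves adjacency — for each edge of G1, its image is an edge of G2:
  (0,3) → (φ(0),φ(3)) = (1,4) ∈ E(G2) ✓
  (1,2) → (φ(1),φ(2)) = (0,3) ∈ E(G2) ✓
  (2,4) → (φ(2),φ(4)) = (2,3) ∈ E(G2) ✓
All 3 edges of G1 map to edges of G2, and |E(G1)| = |E(G2)| = 3, so φ is a bijection on edges as well as vertices. Hence G1 ≅ G2.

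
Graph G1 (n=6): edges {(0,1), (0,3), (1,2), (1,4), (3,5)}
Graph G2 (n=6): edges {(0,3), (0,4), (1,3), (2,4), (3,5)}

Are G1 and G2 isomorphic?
Yes, isomorphic

The graphs are isomorphic.
One valid mapping φ: V(G1) → V(G2): 0→0, 1→3, 2→1, 3→4, 4→5, 5→2

Verify φ preserves adjacency — for each edge of G1, its image is an edge of G2:
  (0,1) → (φ(0),φ(1)) = (0,3) ∈ E(G2) ✓
  (0,3) → (φ(0),φ(3)) = (0,4) ∈ E(G2) ✓
  (1,2) → (φ(1),φ(2)) = (1,3) ∈ E(G2) ✓
  (1,4) → (φ(1),φ(4)) = (3,5) ∈ E(G2) ✓
  (3,5) → (φ(3),φ(5)) = (2,4) ∈ E(G2) ✓
All 5 edges of G1 map to edges of G2, and |E(G1)| = |E(G2)| = 5, so φ is a bijection on edges as well as vertices. Hence G1 ≅ G2.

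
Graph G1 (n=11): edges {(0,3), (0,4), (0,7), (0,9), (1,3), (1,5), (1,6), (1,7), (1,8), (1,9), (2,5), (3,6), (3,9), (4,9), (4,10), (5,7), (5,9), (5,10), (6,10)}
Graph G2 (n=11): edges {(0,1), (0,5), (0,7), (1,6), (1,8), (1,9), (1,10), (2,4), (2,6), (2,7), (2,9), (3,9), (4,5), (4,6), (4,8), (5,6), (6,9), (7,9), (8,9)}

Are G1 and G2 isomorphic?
Yes, isomorphic

The graphs are isomorphic.
One valid mapping φ: V(G1) → V(G2): 0→4, 1→9, 2→10, 3→2, 4→5, 5→1, 6→7, 7→8, 8→3, 9→6, 10→0

Verify φ preserves adjacency — for each edge of G1, its image is an edge of G2:
  (0,3) → (φ(0),φ(3)) = (2,4) ∈ E(G2) ✓
  (0,4) → (φ(0),φ(4)) = (4,5) ∈ E(G2) ✓
  (0,7) → (φ(0),φ(7)) = (4,8) ∈ E(G2) ✓
  (0,9) → (φ(0),φ(9)) = (4,6) ∈ E(G2) ✓
  (1,3) → (φ(1),φ(3)) = (2,9) ∈ E(G2) ✓
  (1,5) → (φ(1),φ(5)) = (1,9) ∈ E(G2) ✓
  (1,6) → (φ(1),φ(6)) = (7,9) ∈ E(G2) ✓
  (1,7) → (φ(1),φ(7)) = (8,9) ∈ E(G2) ✓
  (1,8) → (φ(1),φ(8)) = (3,9) ∈ E(G2) ✓
  (1,9) → (φ(1),φ(9)) = (6,9) ∈ E(G2) ✓
  (2,5) → (φ(2),φ(5)) = (1,10) ∈ E(G2) ✓
  (3,6) → (φ(3),φ(6)) = (2,7) ∈ E(G2) ✓
  (3,9) → (φ(3),φ(9)) = (2,6) ∈ E(G2) ✓
  (4,9) → (φ(4),φ(9)) = (5,6) ∈ E(G2) ✓
  (4,10) → (φ(4),φ(10)) = (0,5) ∈ E(G2) ✓
  (5,7) → (φ(5),φ(7)) = (1,8) ∈ E(G2) ✓
  (5,9) → (φ(5),φ(9)) = (1,6) ∈ E(G2) ✓
  (5,10) → (φ(5),φ(10)) = (0,1) ∈ E(G2) ✓
  (6,10) → (φ(6),φ(10)) = (0,7) ∈ E(G2) ✓
All 19 edges of G1 map to edges of G2, and |E(G1)| = |E(G2)| = 19, so φ is a bijection on edges as well as vertices. Hence G1 ≅ G2.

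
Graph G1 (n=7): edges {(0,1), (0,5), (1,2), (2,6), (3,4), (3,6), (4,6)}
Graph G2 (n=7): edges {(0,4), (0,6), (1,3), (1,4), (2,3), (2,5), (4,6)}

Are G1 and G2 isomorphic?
Yes, isomorphic

The graphs are isomorphic.
One valid mapping φ: V(G1) → V(G2): 0→2, 1→3, 2→1, 3→0, 4→6, 5→5, 6→4

Verify φ preserves adjacency — for each edge of G1, its image is an edge of G2:
  (0,1) → (φ(0),φ(1)) = (2,3) ∈ E(G2) ✓
  (0,5) → (φ(0),φ(5)) = (2,5) ∈ E(G2) ✓
  (1,2) → (φ(1),φ(2)) = (1,3) ∈ E(G2) ✓
  (2,6) → (φ(2),φ(6)) = (1,4) ∈ E(G2) ✓
  (3,4) → (φ(3),φ(4)) = (0,6) ∈ E(G2) ✓
  (3,6) → (φ(3),φ(6)) = (0,4) ∈ E(G2) ✓
  (4,6) → (φ(4),φ(6)) = (4,6) ∈ E(G2) ✓
All 7 edges of G1 map to edges of G2, and |E(G1)| = |E(G2)| = 7, so φ is a bijection on edges as well as vertices. Hence G1 ≅ G2.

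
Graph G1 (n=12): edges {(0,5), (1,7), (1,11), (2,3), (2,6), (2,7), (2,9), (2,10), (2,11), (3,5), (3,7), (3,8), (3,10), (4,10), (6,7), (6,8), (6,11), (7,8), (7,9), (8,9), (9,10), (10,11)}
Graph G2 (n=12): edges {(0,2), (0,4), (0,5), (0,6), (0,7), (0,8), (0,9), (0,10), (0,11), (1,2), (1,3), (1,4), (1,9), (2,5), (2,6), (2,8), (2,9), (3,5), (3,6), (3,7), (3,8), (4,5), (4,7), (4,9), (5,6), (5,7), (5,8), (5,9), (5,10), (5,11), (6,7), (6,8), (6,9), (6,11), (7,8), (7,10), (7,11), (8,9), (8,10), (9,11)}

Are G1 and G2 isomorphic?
No, not isomorphic

The graphs are NOT isomorphic.

Counting triangles (3-cliques): G1 has 10, G2 has 54.
Triangle count is an isomorphism invariant, so differing triangle counts rule out isomorphism.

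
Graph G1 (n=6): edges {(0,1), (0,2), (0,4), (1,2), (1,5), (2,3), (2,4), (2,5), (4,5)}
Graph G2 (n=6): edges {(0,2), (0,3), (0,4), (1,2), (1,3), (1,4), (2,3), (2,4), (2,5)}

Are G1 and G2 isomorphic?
Yes, isomorphic

The graphs are isomorphic.
One valid mapping φ: V(G1) → V(G2): 0→0, 1→4, 2→2, 3→5, 4→3, 5→1

Verify φ preserves adjacency — for each edge of G1, its image is an edge of G2:
  (0,1) → (φ(0),φ(1)) = (0,4) ∈ E(G2) ✓
  (0,2) → (φ(0),φ(2)) = (0,2) ∈ E(G2) ✓
  (0,4) → (φ(0),φ(4)) = (0,3) ∈ E(G2) ✓
  (1,2) → (φ(1),φ(2)) = (2,4) ∈ E(G2) ✓
  (1,5) → (φ(1),φ(5)) = (1,4) ∈ E(G2) ✓
  (2,3) → (φ(2),φ(3)) = (2,5) ∈ E(G2) ✓
  (2,4) → (φ(2),φ(4)) = (2,3) ∈ E(G2) ✓
  (2,5) → (φ(2),φ(5)) = (1,2) ∈ E(G2) ✓
  (4,5) → (φ(4),φ(5)) = (1,3) ∈ E(G2) ✓
All 9 edges of G1 map to edges of G2, and |E(G1)| = |E(G2)| = 9, so φ is a bijection on edges as well as vertices. Hence G1 ≅ G2.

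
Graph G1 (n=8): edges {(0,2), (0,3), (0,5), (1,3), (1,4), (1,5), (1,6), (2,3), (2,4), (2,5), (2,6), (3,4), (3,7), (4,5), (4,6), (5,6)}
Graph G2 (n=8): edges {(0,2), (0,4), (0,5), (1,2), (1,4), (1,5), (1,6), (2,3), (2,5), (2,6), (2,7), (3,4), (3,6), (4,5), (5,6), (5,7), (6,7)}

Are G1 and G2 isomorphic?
No, not isomorphic

The graphs are NOT isomorphic.

Degrees in G1: deg(0)=3, deg(1)=4, deg(2)=5, deg(3)=5, deg(4)=5, deg(5)=5, deg(6)=4, deg(7)=1.
Sorted degree sequence of G1: [5, 5, 5, 5, 4, 4, 3, 1].
Degrees in G2: deg(0)=3, deg(1)=4, deg(2)=6, deg(3)=3, deg(4)=4, deg(5)=6, deg(6)=5, deg(7)=3.
Sorted degree sequence of G2: [6, 6, 5, 4, 4, 3, 3, 3].
The (sorted) degree sequence is an isomorphism invariant, so since G1 and G2 have different degree sequences they cannot be isomorphic.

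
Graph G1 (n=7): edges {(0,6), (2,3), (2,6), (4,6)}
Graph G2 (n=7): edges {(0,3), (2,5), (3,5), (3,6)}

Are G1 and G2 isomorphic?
Yes, isomorphic

The graphs are isomorphic.
One valid mapping φ: V(G1) → V(G2): 0→6, 1→1, 2→5, 3→2, 4→0, 5→4, 6→3

Verify φ preserves adjacency — for each edge of G1, its image is an edge of G2:
  (0,6) → (φ(0),φ(6)) = (3,6) ∈ E(G2) ✓
  (2,3) → (φ(2),φ(3)) = (2,5) ∈ E(G2) ✓
  (2,6) → (φ(2),φ(6)) = (3,5) ∈ E(G2) ✓
  (4,6) → (φ(4),φ(6)) = (0,3) ∈ E(G2) ✓
All 4 edges of G1 map to edges of G2, and |E(G1)| = |E(G2)| = 4, so φ is a bijection on edges as well as vertices. Hence G1 ≅ G2.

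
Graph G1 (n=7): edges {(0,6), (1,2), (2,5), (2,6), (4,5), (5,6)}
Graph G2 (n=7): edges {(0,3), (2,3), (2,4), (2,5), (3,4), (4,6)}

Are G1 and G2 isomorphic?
Yes, isomorphic

The graphs are isomorphic.
One valid mapping φ: V(G1) → V(G2): 0→6, 1→5, 2→2, 3→1, 4→0, 5→3, 6→4

Verify φ preserves adjacency — for each edge of G1, its image is an edge of G2:
  (0,6) → (φ(0),φ(6)) = (4,6) ∈ E(G2) ✓
  (1,2) → (φ(1),φ(2)) = (2,5) ∈ E(G2) ✓
  (2,5) → (φ(2),φ(5)) = (2,3) ∈ E(G2) ✓
  (2,6) → (φ(2),φ(6)) = (2,4) ∈ E(G2) ✓
  (4,5) → (φ(4),φ(5)) = (0,3) ∈ E(G2) ✓
  (5,6) → (φ(5),φ(6)) = (3,4) ∈ E(G2) ✓
All 6 edges of G1 map to edges of G2, and |E(G1)| = |E(G2)| = 6, so φ is a bijection on edges as well as vertices. Hence G1 ≅ G2.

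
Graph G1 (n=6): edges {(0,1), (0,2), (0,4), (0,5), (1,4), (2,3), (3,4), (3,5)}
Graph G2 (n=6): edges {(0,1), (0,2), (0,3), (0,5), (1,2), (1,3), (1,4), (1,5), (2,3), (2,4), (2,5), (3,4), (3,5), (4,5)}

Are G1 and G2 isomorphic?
No, not isomorphic

The graphs are NOT isomorphic.

Counting triangles (3-cliques): G1 has 1, G2 has 16.
Triangle count is an isomorphism invariant, so differing triangle counts rule out isomorphism.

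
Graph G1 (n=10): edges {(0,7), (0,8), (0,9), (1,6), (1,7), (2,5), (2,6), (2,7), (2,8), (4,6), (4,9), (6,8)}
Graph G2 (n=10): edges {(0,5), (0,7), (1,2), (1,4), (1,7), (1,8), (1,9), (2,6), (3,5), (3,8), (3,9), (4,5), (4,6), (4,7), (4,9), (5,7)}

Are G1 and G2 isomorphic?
No, not isomorphic

The graphs are NOT isomorphic.

Connected components of G1: 2 component(s) with vertex sets [[3], [0, 1, 2, 4, 5, 6, 7, 8, 9]], sizes [1, 9].
Connected components of G2: 1 component(s) with vertex sets [[0, 1, 2, 3, 4, 5, 6, 7, 8, 9]], sizes [10].
The number of connected components (and the multiset of component sizes) is an isomorphism invariant — an isomorphism maps each component of G1 bijectively onto a component of G2. Since G1 has 2 component(s) and G2 has 1, they cannot be isomorphic.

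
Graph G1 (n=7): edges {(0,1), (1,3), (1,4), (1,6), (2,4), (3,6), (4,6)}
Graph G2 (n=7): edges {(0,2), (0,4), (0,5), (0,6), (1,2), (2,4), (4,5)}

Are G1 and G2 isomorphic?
Yes, isomorphic

The graphs are isomorphic.
One valid mapping φ: V(G1) → V(G2): 0→6, 1→0, 2→1, 3→5, 4→2, 5→3, 6→4

Verify φ preserves adjacency — for each edge of G1, its image is an edge of G2:
  (0,1) → (φ(0),φ(1)) = (0,6) ∈ E(G2) ✓
  (1,3) → (φ(1),φ(3)) = (0,5) ∈ E(G2) ✓
  (1,4) → (φ(1),φ(4)) = (0,2) ∈ E(G2) ✓
  (1,6) → (φ(1),φ(6)) = (0,4) ∈ E(G2) ✓
  (2,4) → (φ(2),φ(4)) = (1,2) ∈ E(G2) ✓
  (3,6) → (φ(3),φ(6)) = (4,5) ∈ E(G2) ✓
  (4,6) → (φ(4),φ(6)) = (2,4) ∈ E(G2) ✓
All 7 edges of G1 map to edges of G2, and |E(G1)| = |E(G2)| = 7, so φ is a bijection on edges as well as vertices. Hence G1 ≅ G2.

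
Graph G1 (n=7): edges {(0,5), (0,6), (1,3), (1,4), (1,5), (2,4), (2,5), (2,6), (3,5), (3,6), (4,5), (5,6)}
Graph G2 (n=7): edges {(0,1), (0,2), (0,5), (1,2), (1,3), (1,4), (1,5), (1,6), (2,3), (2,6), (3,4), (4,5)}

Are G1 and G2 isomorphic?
Yes, isomorphic

The graphs are isomorphic.
One valid mapping φ: V(G1) → V(G2): 0→6, 1→5, 2→3, 3→0, 4→4, 5→1, 6→2

Verify φ preserves adjacency — for each edge of G1, its image is an edge of G2:
  (0,5) → (φ(0),φ(5)) = (1,6) ∈ E(G2) ✓
  (0,6) → (φ(0),φ(6)) = (2,6) ∈ E(G2) ✓
  (1,3) → (φ(1),φ(3)) = (0,5) ∈ E(G2) ✓
  (1,4) → (φ(1),φ(4)) = (4,5) ∈ E(G2) ✓
  (1,5) → (φ(1),φ(5)) = (1,5) ∈ E(G2) ✓
  (2,4) → (φ(2),φ(4)) = (3,4) ∈ E(G2) ✓
  (2,5) → (φ(2),φ(5)) = (1,3) ∈ E(G2) ✓
  (2,6) → (φ(2),φ(6)) = (2,3) ∈ E(G2) ✓
  (3,5) → (φ(3),φ(5)) = (0,1) ∈ E(G2) ✓
  (3,6) → (φ(3),φ(6)) = (0,2) ∈ E(G2) ✓
  (4,5) → (φ(4),φ(5)) = (1,4) ∈ E(G2) ✓
  (5,6) → (φ(5),φ(6)) = (1,2) ∈ E(G2) ✓
All 12 edges of G1 map to edges of G2, and |E(G1)| = |E(G2)| = 12, so φ is a bijection on edges as well as vertices. Hence G1 ≅ G2.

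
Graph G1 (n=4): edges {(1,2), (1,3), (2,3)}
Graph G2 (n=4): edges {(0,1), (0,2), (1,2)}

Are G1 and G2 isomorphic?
Yes, isomorphic

The graphs are isomorphic.
One valid mapping φ: V(G1) → V(G2): 0→3, 1→2, 2→1, 3→0

Verify φ preserves adjacency — for each edge of G1, its image is an edge of G2:
  (1,2) → (φ(1),φ(2)) = (1,2) ∈ E(G2) ✓
  (1,3) → (φ(1),φ(3)) = (0,2) ∈ E(G2) ✓
  (2,3) → (φ(2),φ(3)) = (0,1) ∈ E(G2) ✓
All 3 edges of G1 map to edges of G2, and |E(G1)| = |E(G2)| = 3, so φ is a bijection on edges as well as vertices. Hence G1 ≅ G2.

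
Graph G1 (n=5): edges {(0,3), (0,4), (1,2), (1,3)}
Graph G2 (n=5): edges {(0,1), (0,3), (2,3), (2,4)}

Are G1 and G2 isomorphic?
Yes, isomorphic

The graphs are isomorphic.
One valid mapping φ: V(G1) → V(G2): 0→0, 1→2, 2→4, 3→3, 4→1

Verify φ preserves adjacency — for each edge of G1, its image is an edge of G2:
  (0,3) → (φ(0),φ(3)) = (0,3) ∈ E(G2) ✓
  (0,4) → (φ(0),φ(4)) = (0,1) ∈ E(G2) ✓
  (1,2) → (φ(1),φ(2)) = (2,4) ∈ E(G2) ✓
  (1,3) → (φ(1),φ(3)) = (2,3) ∈ E(G2) ✓
All 4 edges of G1 map to edges of G2, and |E(G1)| = |E(G2)| = 4, so φ is a bijection on edges as well as vertices. Hence G1 ≅ G2.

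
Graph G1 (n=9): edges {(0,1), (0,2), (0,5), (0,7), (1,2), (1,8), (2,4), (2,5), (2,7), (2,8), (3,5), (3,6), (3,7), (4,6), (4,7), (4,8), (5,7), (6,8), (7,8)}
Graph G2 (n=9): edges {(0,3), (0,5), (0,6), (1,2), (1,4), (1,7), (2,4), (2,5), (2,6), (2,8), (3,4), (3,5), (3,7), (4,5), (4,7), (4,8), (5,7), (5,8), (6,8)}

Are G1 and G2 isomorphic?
Yes, isomorphic

The graphs are isomorphic.
One valid mapping φ: V(G1) → V(G2): 0→7, 1→1, 2→4, 3→0, 4→8, 5→3, 6→6, 7→5, 8→2

Verify φ preserves adjacency — for each edge of G1, its image is an edge of G2:
  (0,1) → (φ(0),φ(1)) = (1,7) ∈ E(G2) ✓
  (0,2) → (φ(0),φ(2)) = (4,7) ∈ E(G2) ✓
  (0,5) → (φ(0),φ(5)) = (3,7) ∈ E(G2) ✓
  (0,7) → (φ(0),φ(7)) = (5,7) ∈ E(G2) ✓
  (1,2) → (φ(1),φ(2)) = (1,4) ∈ E(G2) ✓
  (1,8) → (φ(1),φ(8)) = (1,2) ∈ E(G2) ✓
  (2,4) → (φ(2),φ(4)) = (4,8) ∈ E(G2) ✓
  (2,5) → (φ(2),φ(5)) = (3,4) ∈ E(G2) ✓
  (2,7) → (φ(2),φ(7)) = (4,5) ∈ E(G2) ✓
  (2,8) → (φ(2),φ(8)) = (2,4) ∈ E(G2) ✓
  (3,5) → (φ(3),φ(5)) = (0,3) ∈ E(G2) ✓
  (3,6) → (φ(3),φ(6)) = (0,6) ∈ E(G2) ✓
  (3,7) → (φ(3),φ(7)) = (0,5) ∈ E(G2) ✓
  (4,6) → (φ(4),φ(6)) = (6,8) ∈ E(G2) ✓
  (4,7) → (φ(4),φ(7)) = (5,8) ∈ E(G2) ✓
  (4,8) → (φ(4),φ(8)) = (2,8) ∈ E(G2) ✓
  (5,7) → (φ(5),φ(7)) = (3,5) ∈ E(G2) ✓
  (6,8) → (φ(6),φ(8)) = (2,6) ∈ E(G2) ✓
  (7,8) → (φ(7),φ(8)) = (2,5) ∈ E(G2) ✓
All 19 edges of G1 map to edges of G2, and |E(G1)| = |E(G2)| = 19, so φ is a bijection on edges as well as vertices. Hence G1 ≅ G2.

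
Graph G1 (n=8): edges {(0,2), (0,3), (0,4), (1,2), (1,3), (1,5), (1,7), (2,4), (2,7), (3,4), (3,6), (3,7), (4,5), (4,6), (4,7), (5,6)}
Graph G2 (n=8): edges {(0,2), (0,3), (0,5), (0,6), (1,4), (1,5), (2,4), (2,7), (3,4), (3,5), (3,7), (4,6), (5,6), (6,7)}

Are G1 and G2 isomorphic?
No, not isomorphic

The graphs are NOT isomorphic.

Counting triangles (3-cliques): G1 has 8, G2 has 2.
Triangle count is an isomorphism invariant, so differing triangle counts rule out isomorphism.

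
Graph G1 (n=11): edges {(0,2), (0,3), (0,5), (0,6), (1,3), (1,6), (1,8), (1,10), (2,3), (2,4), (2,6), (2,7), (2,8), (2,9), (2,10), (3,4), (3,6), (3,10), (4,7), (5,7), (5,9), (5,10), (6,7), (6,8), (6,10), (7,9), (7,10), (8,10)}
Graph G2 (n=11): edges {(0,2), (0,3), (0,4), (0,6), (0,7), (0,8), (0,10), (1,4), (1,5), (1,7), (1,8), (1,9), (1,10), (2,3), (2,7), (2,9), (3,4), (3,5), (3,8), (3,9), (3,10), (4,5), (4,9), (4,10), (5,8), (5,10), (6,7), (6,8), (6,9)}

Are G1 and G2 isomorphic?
No, not isomorphic

The graphs are NOT isomorphic.

Degrees in G1: deg(0)=4, deg(1)=4, deg(2)=8, deg(3)=6, deg(4)=3, deg(5)=4, deg(6)=7, deg(7)=6, deg(8)=4, deg(9)=3, deg(10)=7.
Sorted degree sequence of G1: [8, 7, 7, 6, 6, 4, 4, 4, 4, 3, 3].
Degrees in G2: deg(0)=7, deg(1)=6, deg(2)=4, deg(3)=7, deg(4)=6, deg(5)=5, deg(6)=4, deg(7)=4, deg(8)=5, deg(9)=5, deg(10)=5.
Sorted degree sequence of G2: [7, 7, 6, 6, 5, 5, 5, 5, 4, 4, 4].
The (sorted) degree sequence is an isomorphism invariant, so since G1 and G2 have different degree sequences they cannot be isomorphic.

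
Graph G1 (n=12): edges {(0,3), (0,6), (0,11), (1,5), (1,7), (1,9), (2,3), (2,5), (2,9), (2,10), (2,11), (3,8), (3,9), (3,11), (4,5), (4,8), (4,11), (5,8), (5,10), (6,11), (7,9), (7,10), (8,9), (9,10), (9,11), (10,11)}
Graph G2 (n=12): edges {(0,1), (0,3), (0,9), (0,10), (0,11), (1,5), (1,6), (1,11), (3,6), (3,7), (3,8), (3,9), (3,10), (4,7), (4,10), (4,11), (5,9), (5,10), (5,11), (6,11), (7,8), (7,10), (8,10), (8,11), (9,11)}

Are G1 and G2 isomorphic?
No, not isomorphic

The graphs are NOT isomorphic.

Counting triangles (3-cliques): G1 has 14, G2 has 12.
Triangle count is an isomorphism invariant, so differing triangle counts rule out isomorphism.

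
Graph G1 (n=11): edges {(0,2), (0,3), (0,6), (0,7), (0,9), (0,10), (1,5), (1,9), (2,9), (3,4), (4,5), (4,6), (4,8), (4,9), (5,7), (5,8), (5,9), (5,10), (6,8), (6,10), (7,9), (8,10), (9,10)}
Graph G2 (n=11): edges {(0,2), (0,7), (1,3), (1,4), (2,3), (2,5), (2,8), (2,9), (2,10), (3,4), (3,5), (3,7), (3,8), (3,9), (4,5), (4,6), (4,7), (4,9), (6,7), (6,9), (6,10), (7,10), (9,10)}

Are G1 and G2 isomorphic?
Yes, isomorphic

The graphs are isomorphic.
One valid mapping φ: V(G1) → V(G2): 0→2, 1→1, 2→8, 3→0, 4→7, 5→4, 6→10, 7→5, 8→6, 9→3, 10→9

Verify φ preserves adjacency — for each edge of G1, its image is an edge of G2:
  (0,2) → (φ(0),φ(2)) = (2,8) ∈ E(G2) ✓
  (0,3) → (φ(0),φ(3)) = (0,2) ∈ E(G2) ✓
  (0,6) → (φ(0),φ(6)) = (2,10) ∈ E(G2) ✓
  (0,7) → (φ(0),φ(7)) = (2,5) ∈ E(G2) ✓
  (0,9) → (φ(0),φ(9)) = (2,3) ∈ E(G2) ✓
  (0,10) → (φ(0),φ(10)) = (2,9) ∈ E(G2) ✓
  (1,5) → (φ(1),φ(5)) = (1,4) ∈ E(G2) ✓
  (1,9) → (φ(1),φ(9)) = (1,3) ∈ E(G2) ✓
  (2,9) → (φ(2),φ(9)) = (3,8) ∈ E(G2) ✓
  (3,4) → (φ(3),φ(4)) = (0,7) ∈ E(G2) ✓
  (4,5) → (φ(4),φ(5)) = (4,7) ∈ E(G2) ✓
  (4,6) → (φ(4),φ(6)) = (7,10) ∈ E(G2) ✓
  (4,8) → (φ(4),φ(8)) = (6,7) ∈ E(G2) ✓
  (4,9) → (φ(4),φ(9)) = (3,7) ∈ E(G2) ✓
  (5,7) → (φ(5),φ(7)) = (4,5) ∈ E(G2) ✓
  (5,8) → (φ(5),φ(8)) = (4,6) ∈ E(G2) ✓
  (5,9) → (φ(5),φ(9)) = (3,4) ∈ E(G2) ✓
  (5,10) → (φ(5),φ(10)) = (4,9) ∈ E(G2) ✓
  (6,8) → (φ(6),φ(8)) = (6,10) ∈ E(G2) ✓
  (6,10) → (φ(6),φ(10)) = (9,10) ∈ E(G2) ✓
  (7,9) → (φ(7),φ(9)) = (3,5) ∈ E(G2) ✓
  (8,10) → (φ(8),φ(10)) = (6,9) ∈ E(G2) ✓
  (9,10) → (φ(9),φ(10)) = (3,9) ∈ E(G2) ✓
All 23 edges of G1 map to edges of G2, and |E(G1)| = |E(G2)| = 23, so φ is a bijection on edges as well as vertices. Hence G1 ≅ G2.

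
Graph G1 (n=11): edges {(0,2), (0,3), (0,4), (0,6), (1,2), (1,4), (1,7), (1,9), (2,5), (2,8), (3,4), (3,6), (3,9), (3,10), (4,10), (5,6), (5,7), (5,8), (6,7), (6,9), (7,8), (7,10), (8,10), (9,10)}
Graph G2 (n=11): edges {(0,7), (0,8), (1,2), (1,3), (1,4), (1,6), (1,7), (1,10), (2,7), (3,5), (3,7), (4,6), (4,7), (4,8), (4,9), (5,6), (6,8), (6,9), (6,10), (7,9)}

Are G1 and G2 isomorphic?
No, not isomorphic

The graphs are NOT isomorphic.

Counting triangles (3-cliques): G1 has 9, G2 has 8.
Triangle count is an isomorphism invariant, so differing triangle counts rule out isomorphism.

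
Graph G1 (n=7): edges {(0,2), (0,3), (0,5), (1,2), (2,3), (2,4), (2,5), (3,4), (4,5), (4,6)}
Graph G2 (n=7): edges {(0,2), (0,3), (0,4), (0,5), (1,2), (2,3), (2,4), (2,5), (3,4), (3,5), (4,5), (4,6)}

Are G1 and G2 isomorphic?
No, not isomorphic

The graphs are NOT isomorphic.

Counting edges: G1 has 10 edge(s); G2 has 12 edge(s).
Edge count is an isomorphism invariant (a bijection on vertices induces a bijection on edges), so differing edge counts rule out isomorphism.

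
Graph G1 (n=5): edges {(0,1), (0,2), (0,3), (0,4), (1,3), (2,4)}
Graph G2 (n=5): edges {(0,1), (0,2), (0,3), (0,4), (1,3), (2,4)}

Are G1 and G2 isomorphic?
Yes, isomorphic

The graphs are isomorphic.
One valid mapping φ: V(G1) → V(G2): 0→0, 1→3, 2→2, 3→1, 4→4

Verify φ preserves adjacency — for each edge of G1, its image is an edge of G2:
  (0,1) → (φ(0),φ(1)) = (0,3) ∈ E(G2) ✓
  (0,2) → (φ(0),φ(2)) = (0,2) ∈ E(G2) ✓
  (0,3) → (φ(0),φ(3)) = (0,1) ∈ E(G2) ✓
  (0,4) → (φ(0),φ(4)) = (0,4) ∈ E(G2) ✓
  (1,3) → (φ(1),φ(3)) = (1,3) ∈ E(G2) ✓
  (2,4) → (φ(2),φ(4)) = (2,4) ∈ E(G2) ✓
All 6 edges of G1 map to edges of G2, and |E(G1)| = |E(G2)| = 6, so φ is a bijection on edges as well as vertices. Hence G1 ≅ G2.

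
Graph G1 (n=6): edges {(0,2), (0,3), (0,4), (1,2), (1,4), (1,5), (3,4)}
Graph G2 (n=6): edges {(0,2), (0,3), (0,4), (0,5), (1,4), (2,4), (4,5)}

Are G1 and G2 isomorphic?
No, not isomorphic

The graphs are NOT isomorphic.

Counting triangles (3-cliques): G1 has 1, G2 has 2.
Triangle count is an isomorphism invariant, so differing triangle counts rule out isomorphism.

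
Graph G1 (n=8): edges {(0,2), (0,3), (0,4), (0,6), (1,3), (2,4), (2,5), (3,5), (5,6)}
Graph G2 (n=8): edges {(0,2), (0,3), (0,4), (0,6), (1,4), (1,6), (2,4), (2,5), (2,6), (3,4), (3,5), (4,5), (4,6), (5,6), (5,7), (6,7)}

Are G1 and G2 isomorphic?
No, not isomorphic

The graphs are NOT isomorphic.

Connected components of G1: 2 component(s) with vertex sets [[7], [0, 1, 2, 3, 4, 5, 6]], sizes [1, 7].
Connected components of G2: 1 component(s) with vertex sets [[0, 1, 2, 3, 4, 5, 6, 7]], sizes [8].
The number of connected components (and the multiset of component sizes) is an isomorphism invariant — an isomorphism maps each component of G1 bijectively onto a component of G2. Since G1 has 2 component(s) and G2 has 1, they cannot be isomorphic.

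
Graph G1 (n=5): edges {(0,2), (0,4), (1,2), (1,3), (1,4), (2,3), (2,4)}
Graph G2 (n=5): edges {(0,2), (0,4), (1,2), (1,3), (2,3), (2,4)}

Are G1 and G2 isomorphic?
No, not isomorphic

The graphs are NOT isomorphic.

Counting edges: G1 has 7 edge(s); G2 has 6 edge(s).
Edge count is an isomorphism invariant (a bijection on vertices induces a bijection on edges), so differing edge counts rule out isomorphism.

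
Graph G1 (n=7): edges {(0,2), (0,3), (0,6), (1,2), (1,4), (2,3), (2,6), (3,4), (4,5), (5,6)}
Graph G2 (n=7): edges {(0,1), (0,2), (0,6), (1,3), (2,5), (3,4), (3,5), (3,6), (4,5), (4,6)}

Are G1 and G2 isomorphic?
Yes, isomorphic

The graphs are isomorphic.
One valid mapping φ: V(G1) → V(G2): 0→4, 1→1, 2→3, 3→6, 4→0, 5→2, 6→5

Verify φ preserves adjacency — for each edge of G1, its image is an edge of G2:
  (0,2) → (φ(0),φ(2)) = (3,4) ∈ E(G2) ✓
  (0,3) → (φ(0),φ(3)) = (4,6) ∈ E(G2) ✓
  (0,6) → (φ(0),φ(6)) = (4,5) ∈ E(G2) ✓
  (1,2) → (φ(1),φ(2)) = (1,3) ∈ E(G2) ✓
  (1,4) → (φ(1),φ(4)) = (0,1) ∈ E(G2) ✓
  (2,3) → (φ(2),φ(3)) = (3,6) ∈ E(G2) ✓
  (2,6) → (φ(2),φ(6)) = (3,5) ∈ E(G2) ✓
  (3,4) → (φ(3),φ(4)) = (0,6) ∈ E(G2) ✓
  (4,5) → (φ(4),φ(5)) = (0,2) ∈ E(G2) ✓
  (5,6) → (φ(5),φ(6)) = (2,5) ∈ E(G2) ✓
All 10 edges of G1 map to edges of G2, and |E(G1)| = |E(G2)| = 10, so φ is a bijection on edges as well as vertices. Hence G1 ≅ G2.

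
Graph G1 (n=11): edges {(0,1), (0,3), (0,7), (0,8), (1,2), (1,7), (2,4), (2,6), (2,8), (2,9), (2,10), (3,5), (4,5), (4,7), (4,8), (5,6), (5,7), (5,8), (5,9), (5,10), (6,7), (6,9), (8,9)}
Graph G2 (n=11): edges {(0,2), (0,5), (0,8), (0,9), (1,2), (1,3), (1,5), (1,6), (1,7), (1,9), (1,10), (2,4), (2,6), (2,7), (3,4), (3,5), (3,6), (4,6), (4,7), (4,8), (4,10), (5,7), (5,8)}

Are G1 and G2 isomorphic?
Yes, isomorphic

The graphs are isomorphic.
One valid mapping φ: V(G1) → V(G2): 0→0, 1→8, 2→4, 3→9, 4→7, 5→1, 6→3, 7→5, 8→2, 9→6, 10→10

Verify φ preserves adjacency — for each edge of G1, its image is an edge of G2:
  (0,1) → (φ(0),φ(1)) = (0,8) ∈ E(G2) ✓
  (0,3) → (φ(0),φ(3)) = (0,9) ∈ E(G2) ✓
  (0,7) → (φ(0),φ(7)) = (0,5) ∈ E(G2) ✓
  (0,8) → (φ(0),φ(8)) = (0,2) ∈ E(G2) ✓
  (1,2) → (φ(1),φ(2)) = (4,8) ∈ E(G2) ✓
  (1,7) → (φ(1),φ(7)) = (5,8) ∈ E(G2) ✓
  (2,4) → (φ(2),φ(4)) = (4,7) ∈ E(G2) ✓
  (2,6) → (φ(2),φ(6)) = (3,4) ∈ E(G2) ✓
  (2,8) → (φ(2),φ(8)) = (2,4) ∈ E(G2) ✓
  (2,9) → (φ(2),φ(9)) = (4,6) ∈ E(G2) ✓
  (2,10) → (φ(2),φ(10)) = (4,10) ∈ E(G2) ✓
  (3,5) → (φ(3),φ(5)) = (1,9) ∈ E(G2) ✓
  (4,5) → (φ(4),φ(5)) = (1,7) ∈ E(G2) ✓
  (4,7) → (φ(4),φ(7)) = (5,7) ∈ E(G2) ✓
  (4,8) → (φ(4),φ(8)) = (2,7) ∈ E(G2) ✓
  (5,6) → (φ(5),φ(6)) = (1,3) ∈ E(G2) ✓
  (5,7) → (φ(5),φ(7)) = (1,5) ∈ E(G2) ✓
  (5,8) → (φ(5),φ(8)) = (1,2) ∈ E(G2) ✓
  (5,9) → (φ(5),φ(9)) = (1,6) ∈ E(G2) ✓
  (5,10) → (φ(5),φ(10)) = (1,10) ∈ E(G2) ✓
  (6,7) → (φ(6),φ(7)) = (3,5) ∈ E(G2) ✓
  (6,9) → (φ(6),φ(9)) = (3,6) ∈ E(G2) ✓
  (8,9) → (φ(8),φ(9)) = (2,6) ∈ E(G2) ✓
All 23 edges of G1 map to edges of G2, and |E(G1)| = |E(G2)| = 23, so φ is a bijection on edges as well as vertices. Hence G1 ≅ G2.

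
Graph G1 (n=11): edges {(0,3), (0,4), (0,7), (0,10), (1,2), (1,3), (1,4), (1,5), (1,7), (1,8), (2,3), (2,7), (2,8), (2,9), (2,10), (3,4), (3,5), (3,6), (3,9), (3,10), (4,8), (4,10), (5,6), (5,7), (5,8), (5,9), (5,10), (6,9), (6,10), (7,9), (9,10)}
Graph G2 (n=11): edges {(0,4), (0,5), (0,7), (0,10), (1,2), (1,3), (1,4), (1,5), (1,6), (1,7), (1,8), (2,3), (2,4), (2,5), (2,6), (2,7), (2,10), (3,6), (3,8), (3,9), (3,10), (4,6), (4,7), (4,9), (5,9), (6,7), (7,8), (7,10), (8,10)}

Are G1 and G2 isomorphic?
No, not isomorphic

The graphs are NOT isomorphic.

Counting triangles (3-cliques): G1 has 27, G2 has 22.
Triangle count is an isomorphism invariant, so differing triangle counts rule out isomorphism.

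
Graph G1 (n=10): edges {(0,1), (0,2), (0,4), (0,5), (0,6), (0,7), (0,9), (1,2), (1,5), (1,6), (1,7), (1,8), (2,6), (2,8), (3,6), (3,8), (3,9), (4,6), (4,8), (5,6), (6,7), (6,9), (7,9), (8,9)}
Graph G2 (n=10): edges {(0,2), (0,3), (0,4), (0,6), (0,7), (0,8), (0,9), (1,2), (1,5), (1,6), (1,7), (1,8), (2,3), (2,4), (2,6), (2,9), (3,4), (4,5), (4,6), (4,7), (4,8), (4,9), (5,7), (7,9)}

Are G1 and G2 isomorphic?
Yes, isomorphic

The graphs are isomorphic.
One valid mapping φ: V(G1) → V(G2): 0→0, 1→2, 2→6, 3→5, 4→8, 5→3, 6→4, 7→9, 8→1, 9→7

Verify φ preserves adjacency — for each edge of G1, its image is an edge of G2:
  (0,1) → (φ(0),φ(1)) = (0,2) ∈ E(G2) ✓
  (0,2) → (φ(0),φ(2)) = (0,6) ∈ E(G2) ✓
  (0,4) → (φ(0),φ(4)) = (0,8) ∈ E(G2) ✓
  (0,5) → (φ(0),φ(5)) = (0,3) ∈ E(G2) ✓
  (0,6) → (φ(0),φ(6)) = (0,4) ∈ E(G2) ✓
  (0,7) → (φ(0),φ(7)) = (0,9) ∈ E(G2) ✓
  (0,9) → (φ(0),φ(9)) = (0,7) ∈ E(G2) ✓
  (1,2) → (φ(1),φ(2)) = (2,6) ∈ E(G2) ✓
  (1,5) → (φ(1),φ(5)) = (2,3) ∈ E(G2) ✓
  (1,6) → (φ(1),φ(6)) = (2,4) ∈ E(G2) ✓
  (1,7) → (φ(1),φ(7)) = (2,9) ∈ E(G2) ✓
  (1,8) → (φ(1),φ(8)) = (1,2) ∈ E(G2) ✓
  (2,6) → (φ(2),φ(6)) = (4,6) ∈ E(G2) ✓
  (2,8) → (φ(2),φ(8)) = (1,6) ∈ E(G2) ✓
  (3,6) → (φ(3),φ(6)) = (4,5) ∈ E(G2) ✓
  (3,8) → (φ(3),φ(8)) = (1,5) ∈ E(G2) ✓
  (3,9) → (φ(3),φ(9)) = (5,7) ∈ E(G2) ✓
  (4,6) → (φ(4),φ(6)) = (4,8) ∈ E(G2) ✓
  (4,8) → (φ(4),φ(8)) = (1,8) ∈ E(G2) ✓
  (5,6) → (φ(5),φ(6)) = (3,4) ∈ E(G2) ✓
  (6,7) → (φ(6),φ(7)) = (4,9) ∈ E(G2) ✓
  (6,9) → (φ(6),φ(9)) = (4,7) ∈ E(G2) ✓
  (7,9) → (φ(7),φ(9)) = (7,9) ∈ E(G2) ✓
  (8,9) → (φ(8),φ(9)) = (1,7) ∈ E(G2) ✓
All 24 edges of G1 map to edges of G2, and |E(G1)| = |E(G2)| = 24, so φ is a bijection on edges as well as vertices. Hence G1 ≅ G2.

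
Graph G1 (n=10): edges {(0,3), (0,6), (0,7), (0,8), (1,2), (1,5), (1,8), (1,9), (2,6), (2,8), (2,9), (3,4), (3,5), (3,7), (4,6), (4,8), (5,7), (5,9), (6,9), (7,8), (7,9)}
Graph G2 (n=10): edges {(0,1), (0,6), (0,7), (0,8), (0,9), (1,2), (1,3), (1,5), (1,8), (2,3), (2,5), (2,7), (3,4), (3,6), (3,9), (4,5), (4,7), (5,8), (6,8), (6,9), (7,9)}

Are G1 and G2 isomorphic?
Yes, isomorphic

The graphs are isomorphic.
One valid mapping φ: V(G1) → V(G2): 0→2, 1→6, 2→9, 3→5, 4→4, 5→8, 6→7, 7→1, 8→3, 9→0

Verify φ preserves adjacency — for each edge of G1, its image is an edge of G2:
  (0,3) → (φ(0),φ(3)) = (2,5) ∈ E(G2) ✓
  (0,6) → (φ(0),φ(6)) = (2,7) ∈ E(G2) ✓
  (0,7) → (φ(0),φ(7)) = (1,2) ∈ E(G2) ✓
  (0,8) → (φ(0),φ(8)) = (2,3) ∈ E(G2) ✓
  (1,2) → (φ(1),φ(2)) = (6,9) ∈ E(G2) ✓
  (1,5) → (φ(1),φ(5)) = (6,8) ∈ E(G2) ✓
  (1,8) → (φ(1),φ(8)) = (3,6) ∈ E(G2) ✓
  (1,9) → (φ(1),φ(9)) = (0,6) ∈ E(G2) ✓
  (2,6) → (φ(2),φ(6)) = (7,9) ∈ E(G2) ✓
  (2,8) → (φ(2),φ(8)) = (3,9) ∈ E(G2) ✓
  (2,9) → (φ(2),φ(9)) = (0,9) ∈ E(G2) ✓
  (3,4) → (φ(3),φ(4)) = (4,5) ∈ E(G2) ✓
  (3,5) → (φ(3),φ(5)) = (5,8) ∈ E(G2) ✓
  (3,7) → (φ(3),φ(7)) = (1,5) ∈ E(G2) ✓
  (4,6) → (φ(4),φ(6)) = (4,7) ∈ E(G2) ✓
  (4,8) → (φ(4),φ(8)) = (3,4) ∈ E(G2) ✓
  (5,7) → (φ(5),φ(7)) = (1,8) ∈ E(G2) ✓
  (5,9) → (φ(5),φ(9)) = (0,8) ∈ E(G2) ✓
  (6,9) → (φ(6),φ(9)) = (0,7) ∈ E(G2) ✓
  (7,8) → (φ(7),φ(8)) = (1,3) ∈ E(G2) ✓
  (7,9) → (φ(7),φ(9)) = (0,1) ∈ E(G2) ✓
All 21 edges of G1 map to edges of G2, and |E(G1)| = |E(G2)| = 21, so φ is a bijection on edges as well as vertices. Hence G1 ≅ G2.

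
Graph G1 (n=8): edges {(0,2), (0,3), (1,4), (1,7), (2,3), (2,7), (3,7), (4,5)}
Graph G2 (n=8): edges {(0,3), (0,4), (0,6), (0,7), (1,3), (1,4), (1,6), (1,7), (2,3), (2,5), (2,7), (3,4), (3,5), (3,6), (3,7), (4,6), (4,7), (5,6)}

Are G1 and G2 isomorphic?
No, not isomorphic

The graphs are NOT isomorphic.

Degrees in G1: deg(0)=2, deg(1)=2, deg(2)=3, deg(3)=3, deg(4)=2, deg(5)=1, deg(6)=0, deg(7)=3.
Sorted degree sequence of G1: [3, 3, 3, 2, 2, 2, 1, 0].
Degrees in G2: deg(0)=4, deg(1)=4, deg(2)=3, deg(3)=7, deg(4)=5, deg(5)=3, deg(6)=5, deg(7)=5.
Sorted degree sequence of G2: [7, 5, 5, 5, 4, 4, 3, 3].
The (sorted) degree sequence is an isomorphism invariant, so since G1 and G2 have different degree sequences they cannot be isomorphic.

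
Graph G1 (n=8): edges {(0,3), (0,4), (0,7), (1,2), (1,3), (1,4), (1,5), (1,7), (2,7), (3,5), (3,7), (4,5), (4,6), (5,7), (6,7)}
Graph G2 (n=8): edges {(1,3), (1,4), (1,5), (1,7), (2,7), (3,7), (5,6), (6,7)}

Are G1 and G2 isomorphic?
No, not isomorphic

The graphs are NOT isomorphic.

Connected components of G1: 1 component(s) with vertex sets [[0, 1, 2, 3, 4, 5, 6, 7]], sizes [8].
Connected components of G2: 2 component(s) with vertex sets [[0], [1, 2, 3, 4, 5, 6, 7]], sizes [1, 7].
The number of connected components (and the multiset of component sizes) is an isomorphism invariant — an isomorphism maps each component of G1 bijectively onto a component of G2. Since G1 has 1 component(s) and G2 has 2, they cannot be isomorphic.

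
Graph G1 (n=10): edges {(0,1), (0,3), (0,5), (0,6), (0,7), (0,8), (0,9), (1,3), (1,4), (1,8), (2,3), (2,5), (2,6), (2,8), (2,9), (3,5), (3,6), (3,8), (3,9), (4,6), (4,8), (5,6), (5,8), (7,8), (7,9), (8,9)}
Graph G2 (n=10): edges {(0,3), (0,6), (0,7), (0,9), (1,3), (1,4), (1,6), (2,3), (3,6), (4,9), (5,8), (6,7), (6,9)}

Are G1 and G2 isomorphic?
No, not isomorphic

The graphs are NOT isomorphic.

Degrees in G1: deg(0)=7, deg(1)=4, deg(2)=5, deg(3)=7, deg(4)=3, deg(5)=5, deg(6)=5, deg(7)=3, deg(8)=8, deg(9)=5.
Sorted degree sequence of G1: [8, 7, 7, 5, 5, 5, 5, 4, 3, 3].
Degrees in G2: deg(0)=4, deg(1)=3, deg(2)=1, deg(3)=4, deg(4)=2, deg(5)=1, deg(6)=5, deg(7)=2, deg(8)=1, deg(9)=3.
Sorted degree sequence of G2: [5, 4, 4, 3, 3, 2, 2, 1, 1, 1].
The (sorted) degree sequence is an isomorphism invariant, so since G1 and G2 have different degree sequences they cannot be isomorphic.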